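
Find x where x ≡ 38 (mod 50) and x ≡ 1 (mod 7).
288

Using Chinese Remainder Theorem:
M = 50 × 7 = 350
M1 = 7, M2 = 50
y1 = 7^(-1) mod 50 = 43
y2 = 50^(-1) mod 7 = 1
x = (38×7×43 + 1×50×1) mod 350 = 288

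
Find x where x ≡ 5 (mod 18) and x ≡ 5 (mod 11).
5

Using Chinese Remainder Theorem:
M = 18 × 11 = 198
M1 = 11, M2 = 18
y1 = 11^(-1) mod 18 = 5
y2 = 18^(-1) mod 11 = 8
x = (5×11×5 + 5×18×8) mod 198 = 5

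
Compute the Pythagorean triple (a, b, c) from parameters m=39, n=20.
(1121, 1560, 1921)

Euclid's formula: a = m² - n², b = 2mn, c = m² + n²
m = 39, n = 20
a = 39² - 20² = 1521 - 400 = 1121
b = 2 × 39 × 20 = 1560
c = 39² + 20² = 1521 + 400 = 1921
Verification: 1121² + 1560² = 1256641 + 2433600 = 3690241 = 1921² ✓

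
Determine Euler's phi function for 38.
18

38 = 2 × 19
φ(n) = n × ∏(1 - 1/p) for each prime p dividing n
φ(38) = 38 × (1 - 1/2) × (1 - 1/19) = 18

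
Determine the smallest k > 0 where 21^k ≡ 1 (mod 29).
28

29 is prime, so ord(21) divides φ(29) = 28.
Divisors of 28: 1, 2, 4, 7, 14, 28.
Repeated squaring: 21^1 ≡ 21, 21^2 ≡ 6, 21^4 ≡ 7, 21^8 ≡ 20, 21^16 ≡ 23 (mod 29).
Test 21^d mod 29 for each divisor d in increasing order:
21^1 ≡ 21
21^2 ≡ 6
21^4 ≡ 7
21^7 = 21^4·21^2·21^1 ≡ 12
21^14 = 21^8·21^4·21^2 ≡ 28
21^28 = 21^16·21^8·21^4 ≡ 1  ← first divisor giving 1
The order is 28.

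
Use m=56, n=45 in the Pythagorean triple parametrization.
(1111, 5040, 5161)

Euclid's formula: a = m² - n², b = 2mn, c = m² + n²
m = 56, n = 45
a = 56² - 45² = 3136 - 2025 = 1111
b = 2 × 56 × 45 = 5040
c = 56² + 45² = 3136 + 2025 = 5161
Verification: 1111² + 5040² = 1234321 + 25401600 = 26635921 = 5161² ✓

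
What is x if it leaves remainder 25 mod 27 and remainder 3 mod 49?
52

Using Chinese Remainder Theorem:
M = 27 × 49 = 1323
M1 = 49, M2 = 27
y1 = 49^(-1) mod 27 = 16
y2 = 27^(-1) mod 49 = 20
x = (25×49×16 + 3×27×20) mod 1323 = 52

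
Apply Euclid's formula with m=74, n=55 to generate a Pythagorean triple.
(2451, 8140, 8501)

Euclid's formula: a = m² - n², b = 2mn, c = m² + n²
m = 74, n = 55
a = 74² - 55² = 5476 - 3025 = 2451
b = 2 × 74 × 55 = 8140
c = 74² + 55² = 5476 + 3025 = 8501
Verification: 2451² + 8140² = 6007401 + 66259600 = 72267001 = 8501² ✓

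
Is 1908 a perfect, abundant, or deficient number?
abundant

Proper divisors of 1908: sum = 1 + 2 + 3 + 4 + 6 + 9 + 12 + 18 + ... + 318 + 477 + 636 + 954 (17 divisors) = 3006
Since 3006 > 1908, 1908 is abundant.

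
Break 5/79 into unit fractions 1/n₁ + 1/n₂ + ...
1/16 + 1/1264

Greedy algorithm:
5/79: ceiling(79/5) = 16, use 1/16
1/1264: ceiling(1264/1) = 1264, use 1/1264
Result: 5/79 = 1/16 + 1/1264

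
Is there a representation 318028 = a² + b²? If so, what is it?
Not possible

Factorization: 318028 = 2^2 × 43^3
By Fermat: n is sum of two squares iff every prime p ≡ 3 (mod 4) appears to even power.
Prime(s) ≡ 3 (mod 4) with odd exponent: [(43, 3)]
Therefore 318028 cannot be expressed as a² + b².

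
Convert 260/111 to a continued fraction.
[2; 2, 1, 11, 1, 2]

Euclidean algorithm steps:
260 = 2 × 111 + 38
111 = 2 × 38 + 35
38 = 1 × 35 + 3
35 = 11 × 3 + 2
3 = 1 × 2 + 1
2 = 2 × 1 + 0
Continued fraction: [2; 2, 1, 11, 1, 2]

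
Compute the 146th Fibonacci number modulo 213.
79

Matrix identity: Q^n = [[F_(n+1), F_n], [F_n, F_(n-1)]] with Q = [[1,1],[1,0]].
n = 146 = 10010010₂. Square-and-multiply, entries mod 213:
Q^1 = [[1,1],[1,0]]
Q^2 = (Q^1)² = [[2,1],[1,1]]
Q^4 = (Q^2)² = [[5,3],[3,2]]
Q^9 = (Q^4)²·Q = [[55,34],[34,21]]
Q^18 = (Q^9)² = [[134,28],[28,106]]
Q^36 = (Q^18)² = [[209,117],[117,92]]
Q^73 = (Q^36)²·Q = [[145,73],[73,72]]
Q^146 = (Q^73)² = [[155,79],[79,76]]
F_146 mod 213 = Q^146[0][1] = 79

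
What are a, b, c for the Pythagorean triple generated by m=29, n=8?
(777, 464, 905)

Euclid's formula: a = m² - n², b = 2mn, c = m² + n²
m = 29, n = 8
a = 29² - 8² = 841 - 64 = 777
b = 2 × 29 × 8 = 464
c = 29² + 8² = 841 + 64 = 905
Verification: 777² + 464² = 603729 + 215296 = 819025 = 905² ✓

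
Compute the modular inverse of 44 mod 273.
242

gcd(44, 273) = 1, so the inverse exists.
Extended Euclidean algorithm on (273, 44):
273 = 6 × 44 + 9  ⟹  9 = (1)·273 + (-6)·44
44 = 4 × 9 + 8  ⟹  8 = (-4)·273 + (25)·44
9 = 1 × 8 + 1  ⟹  1 = (5)·273 + (-31)·44
So (-31)·44 ≡ 1 (mod 273), i.e. 44^(-1) ≡ -31 ≡ 242 (mod 273).
Check: 44 × 242 = 10648 ≡ 1 (mod 273)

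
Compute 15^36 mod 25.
0

Repeated squaring. Binary of 36 = 100100.
15^1 ≡ 15 (mod 25); 15^2 ≡ 0 (mod 25); 15^4 ≡ 0 (mod 25); 15^8 ≡ 0 (mod 25); 15^16 ≡ 0 (mod 25); 15^32 ≡ 0 (mod 25)
15^36 = 15^4 × 15^32 ≡ 0 (mod 25)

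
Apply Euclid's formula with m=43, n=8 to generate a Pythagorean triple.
(1785, 688, 1913)

Euclid's formula: a = m² - n², b = 2mn, c = m² + n²
m = 43, n = 8
a = 43² - 8² = 1849 - 64 = 1785
b = 2 × 43 × 8 = 688
c = 43² + 8² = 1849 + 64 = 1913
Verification: 1785² + 688² = 3186225 + 473344 = 3659569 = 1913² ✓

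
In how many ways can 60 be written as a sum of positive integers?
966467

p(n) counts ways to write n as a sum of positive integers (order ignored).
Euler's pentagonal recurrence: p(k) = p(k-1) + p(k-2) - p(k-5) - p(k-7) + p(k-12) + p(k-15) - ... (offsets j(3j∓1)/2, signs ++--, p(0)=1, p(<0)=0).
DP table for k = 0..59: p(0)=1, p(1)=1, p(2)=2, p(3)=3, p(4)=5, p(5)=7, p(6)=11, p(7)=15, p(8)=22, p(9)=30, p(10)=42, p(11)=56, p(12)=77, p(13)=101, p(14)=135, p(15)=176, p(16)=231, p(17)=297, p(18)=385, p(19)=490, p(20)=627, p(21)=792, p(22)=1002, p(23)=1255, p(24)=1575, p(25)=1958, p(26)=2436, p(27)=3010, p(28)=3718, p(29)=4565, p(30)=5604, p(31)=6842, p(32)=8349, p(33)=10143, p(34)=12310, p(35)=14883, p(36)=17977, p(37)=21637, p(38)=26015, p(39)=31185, p(40)=37338, p(41)=44583, p(42)=53174, p(43)=63261, p(44)=75175, p(45)=89134, p(46)=105558, p(47)=124754, p(48)=147273, p(49)=173525, p(50)=204226, p(51)=239943, p(52)=281589, p(53)=329931, p(54)=386155, p(55)=451276, p(56)=526823, p(57)=614154, p(58)=715220, p(59)=831820.
Final step: p(60) = p(59) + p(58) - p(55) - p(53) + p(48) + p(45) - p(38) - p(34) + p(25) + p(20) - p(9) - p(3)
= 831820 + 715220 - 451276 - 329931 + 147273 + 89134 - 26015 - 12310 + 1958 + 627 - 30 - 3
= 966467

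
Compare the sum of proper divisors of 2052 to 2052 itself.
abundant

Proper divisors of 2052: sum = 1 + 2 + 3 + 4 + 6 + 9 + 12 + 18 + ... + 342 + 513 + 684 + 1026 (23 divisors) = 3548
Since 3548 > 2052, 2052 is abundant.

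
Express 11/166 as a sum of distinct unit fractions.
1/16 + 1/266 + 1/176624

Greedy algorithm:
11/166: ceiling(166/11) = 16, use 1/16
5/1328: ceiling(1328/5) = 266, use 1/266
1/176624: ceiling(176624/1) = 176624, use 1/176624
Result: 11/166 = 1/16 + 1/266 + 1/176624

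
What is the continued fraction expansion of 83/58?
[1; 2, 3, 8]

Euclidean algorithm steps:
83 = 1 × 58 + 25
58 = 2 × 25 + 8
25 = 3 × 8 + 1
8 = 8 × 1 + 0
Continued fraction: [1; 2, 3, 8]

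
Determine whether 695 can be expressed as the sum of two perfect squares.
Not possible

Factorization: 695 = 5 × 139
By Fermat: n is sum of two squares iff every prime p ≡ 3 (mod 4) appears to even power.
Prime(s) ≡ 3 (mod 4) with odd exponent: [(139, 1)]
Therefore 695 cannot be expressed as a² + b².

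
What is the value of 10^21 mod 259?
223

Repeated squaring. Binary of 21 = 10101.
10^1 ≡ 10 (mod 259); 10^2 ≡ 100 (mod 259); 10^4 ≡ 158 (mod 259); 10^8 ≡ 100 (mod 259); 10^16 ≡ 158 (mod 259)
10^21 = 10^1 × 10^4 × 10^16 ≡ 223 (mod 259)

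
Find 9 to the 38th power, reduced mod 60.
21

Repeated squaring. Binary of 38 = 100110.
9^1 ≡ 9 (mod 60); 9^2 ≡ 21 (mod 60); 9^4 ≡ 21 (mod 60); 9^8 ≡ 21 (mod 60); 9^16 ≡ 21 (mod 60); 9^32 ≡ 21 (mod 60)
9^38 = 9^2 × 9^4 × 9^32 ≡ 21 (mod 60)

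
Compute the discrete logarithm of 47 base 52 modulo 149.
94

Baby-step giant-step with step n = ⌈√149⌉ = 13.
Baby steps 52^j mod 149 (j:value) for j=0..12: 0:1, 1:52, 2:22, 3:101, 4:37, 5:136, 6:69, 7:12, 8:28, 9:115, 10:20, 11:146, 12:142.
Giant-step multiplier: 52^(-13) ≡ 52^(148-13) = 52^135 ≡ 79 (mod 149).
Giant steps γ_i = 47·79^i mod 149: γ_0=47, γ_1=137, γ_2=95, γ_3=55, γ_4=24, γ_5=108, γ_6=39, γ_7=101 (in table at j=3).
x = i·n + j = 7·13 + 3 = 94.
Check: 52^94 ≡ 47 (mod 149).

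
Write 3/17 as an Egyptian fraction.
1/6 + 1/102

Greedy algorithm:
3/17: ceiling(17/3) = 6, use 1/6
1/102: ceiling(102/1) = 102, use 1/102
Result: 3/17 = 1/6 + 1/102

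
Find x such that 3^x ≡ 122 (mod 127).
24

Baby-step giant-step with step n = ⌈√127⌉ = 12.
Baby steps 3^j mod 127 (j:value) for j=0..11: 0:1, 1:3, 2:9, 3:27, 4:81, 5:116, 6:94, 7:28, 8:84, 9:125, 10:121, 11:109.
Giant-step multiplier: 3^(-12) ≡ 3^(126-12) = 3^114 ≡ 87 (mod 127).
Giant steps γ_i = 122·87^i mod 127: γ_0=122, γ_1=73, γ_2=1 (in table at j=0).
x = i·n + j = 2·12 + 0 = 24.
Check: 3^24 ≡ 122 (mod 127).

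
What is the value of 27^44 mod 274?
159

Repeated squaring. Binary of 44 = 101100.
27^1 ≡ 27 (mod 274); 27^2 ≡ 181 (mod 274); 27^4 ≡ 155 (mod 274); 27^8 ≡ 187 (mod 274); 27^16 ≡ 171 (mod 274); 27^32 ≡ 197 (mod 274)
27^44 = 27^4 × 27^8 × 27^32 ≡ 159 (mod 274)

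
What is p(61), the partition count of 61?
1121505

p(n) counts ways to write n as a sum of positive integers (order ignored).
Euler's pentagonal recurrence: p(k) = p(k-1) + p(k-2) - p(k-5) - p(k-7) + p(k-12) + p(k-15) - ... (offsets j(3j∓1)/2, signs ++--, p(0)=1, p(<0)=0).
DP table for k = 0..60: p(0)=1, p(1)=1, p(2)=2, p(3)=3, p(4)=5, p(5)=7, p(6)=11, p(7)=15, p(8)=22, p(9)=30, p(10)=42, p(11)=56, p(12)=77, p(13)=101, p(14)=135, p(15)=176, p(16)=231, p(17)=297, p(18)=385, p(19)=490, p(20)=627, p(21)=792, p(22)=1002, p(23)=1255, p(24)=1575, p(25)=1958, p(26)=2436, p(27)=3010, p(28)=3718, p(29)=4565, p(30)=5604, p(31)=6842, p(32)=8349, p(33)=10143, p(34)=12310, p(35)=14883, p(36)=17977, p(37)=21637, p(38)=26015, p(39)=31185, p(40)=37338, p(41)=44583, p(42)=53174, p(43)=63261, p(44)=75175, p(45)=89134, p(46)=105558, p(47)=124754, p(48)=147273, p(49)=173525, p(50)=204226, p(51)=239943, p(52)=281589, p(53)=329931, p(54)=386155, p(55)=451276, p(56)=526823, p(57)=614154, p(58)=715220, p(59)=831820, p(60)=966467.
Final step: p(61) = p(60) + p(59) - p(56) - p(54) + p(49) + p(46) - p(39) - p(35) + p(26) + p(21) - p(10) - p(4)
= 966467 + 831820 - 526823 - 386155 + 173525 + 105558 - 31185 - 14883 + 2436 + 792 - 42 - 5
= 1121505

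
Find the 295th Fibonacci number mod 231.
181

Matrix identity: Q^n = [[F_(n+1), F_n], [F_n, F_(n-1)]] with Q = [[1,1],[1,0]].
n = 295 = 100100111₂. Square-and-multiply, entries mod 231:
Q^1 = [[1,1],[1,0]]
Q^2 = (Q^1)² = [[2,1],[1,1]]
Q^4 = (Q^2)² = [[5,3],[3,2]]
Q^9 = (Q^4)²·Q = [[55,34],[34,21]]
Q^18 = (Q^9)² = [[23,43],[43,211]]
Q^36 = (Q^18)² = [[68,129],[129,170]]
Q^73 = (Q^36)²·Q = [[223,13],[13,210]]
Q^147 = (Q^73)²·Q = [[87,2],[2,85]]
Q^295 = (Q^147)²·Q = [[63,181],[181,113]]
F_295 mod 231 = Q^295[0][1] = 181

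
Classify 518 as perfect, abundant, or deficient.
deficient

Proper divisors of 518: sum = 1 + 2 + 7 + 14 + 37 + 74 + 259 = 394
Since 394 < 518, 518 is deficient.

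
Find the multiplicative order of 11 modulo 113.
56

113 is prime, so ord(11) divides φ(113) = 112.
Divisors of 112: 1, 2, 4, 7, 8, 14, 16, 28, 56, 112.
Repeated squaring: 11^1 ≡ 11, 11^2 ≡ 8, 11^4 ≡ 64, 11^8 ≡ 28, 11^16 ≡ 106, 11^32 ≡ 49, 11^64 ≡ 28 (mod 113).
Test 11^d mod 113 for each divisor d in increasing order:
11^1 ≡ 11
11^2 ≡ 8
11^4 ≡ 64
11^7 = 11^4·11^2·11^1 ≡ 95
11^8 ≡ 28
11^14 = 11^8·11^4·11^2 ≡ 98
11^16 ≡ 106
11^28 = 11^16·11^8·11^4 ≡ 112
11^56 = 11^32·11^16·11^8 ≡ 1  ← first divisor giving 1
The order is 56.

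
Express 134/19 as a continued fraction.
[7; 19]

Euclidean algorithm steps:
134 = 7 × 19 + 1
19 = 19 × 1 + 0
Continued fraction: [7; 19]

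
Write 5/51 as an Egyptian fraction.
1/11 + 1/141 + 1/26367

Greedy algorithm:
5/51: ceiling(51/5) = 11, use 1/11
4/561: ceiling(561/4) = 141, use 1/141
1/26367: ceiling(26367/1) = 26367, use 1/26367
Result: 5/51 = 1/11 + 1/141 + 1/26367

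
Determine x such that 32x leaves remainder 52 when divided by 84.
x ≡ 20 (mod 21)

gcd(32, 84) = 4, which divides 52, so solutions exist.
Divide through by 4: 8x ≡ 13 (mod 21).
Find 8^(-1) mod 21 by the extended Euclidean algorithm:
21 = 2 × 8 + 5  ⟹  5 = (1)·21 + (-2)·8
8 = 1 × 5 + 3  ⟹  3 = (-1)·21 + (3)·8
5 = 1 × 3 + 2  ⟹  2 = (2)·21 + (-5)·8
3 = 1 × 2 + 1  ⟹  1 = (-3)·21 + (8)·8
So (8)·8 ≡ 1 (mod 21), i.e. 8^(-1) ≡ 8 (mod 21).
x ≡ 8 × 13 = 104 ≡ 20 (mod 21).
Check: 32 × 20 = 640 ≡ 52 (mod 84).
x ≡ 20 (mod 21), giving 4 solutions mod 84.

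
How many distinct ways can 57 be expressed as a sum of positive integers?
614154

p(n) counts ways to write n as a sum of positive integers (order ignored).
Euler's pentagonal recurrence: p(k) = p(k-1) + p(k-2) - p(k-5) - p(k-7) + p(k-12) + p(k-15) - ... (offsets j(3j∓1)/2, signs ++--, p(0)=1, p(<0)=0).
DP table for k = 0..56: p(0)=1, p(1)=1, p(2)=2, p(3)=3, p(4)=5, p(5)=7, p(6)=11, p(7)=15, p(8)=22, p(9)=30, p(10)=42, p(11)=56, p(12)=77, p(13)=101, p(14)=135, p(15)=176, p(16)=231, p(17)=297, p(18)=385, p(19)=490, p(20)=627, p(21)=792, p(22)=1002, p(23)=1255, p(24)=1575, p(25)=1958, p(26)=2436, p(27)=3010, p(28)=3718, p(29)=4565, p(30)=5604, p(31)=6842, p(32)=8349, p(33)=10143, p(34)=12310, p(35)=14883, p(36)=17977, p(37)=21637, p(38)=26015, p(39)=31185, p(40)=37338, p(41)=44583, p(42)=53174, p(43)=63261, p(44)=75175, p(45)=89134, p(46)=105558, p(47)=124754, p(48)=147273, p(49)=173525, p(50)=204226, p(51)=239943, p(52)=281589, p(53)=329931, p(54)=386155, p(55)=451276, p(56)=526823.
Final step: p(57) = p(56) + p(55) - p(52) - p(50) + p(45) + p(42) - p(35) - p(31) + p(22) + p(17) - p(6) - p(0)
= 526823 + 451276 - 281589 - 204226 + 89134 + 53174 - 14883 - 6842 + 1002 + 297 - 11 - 1
= 614154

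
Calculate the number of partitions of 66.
2323520

p(n) counts ways to write n as a sum of positive integers (order ignored).
Euler's pentagonal recurrence: p(k) = p(k-1) + p(k-2) - p(k-5) - p(k-7) + p(k-12) + p(k-15) - ... (offsets j(3j∓1)/2, signs ++--, p(0)=1, p(<0)=0).
DP table for k = 0..65: p(0)=1, p(1)=1, p(2)=2, p(3)=3, p(4)=5, p(5)=7, p(6)=11, p(7)=15, p(8)=22, p(9)=30, p(10)=42, p(11)=56, p(12)=77, p(13)=101, p(14)=135, p(15)=176, p(16)=231, p(17)=297, p(18)=385, p(19)=490, p(20)=627, p(21)=792, p(22)=1002, p(23)=1255, p(24)=1575, p(25)=1958, p(26)=2436, p(27)=3010, p(28)=3718, p(29)=4565, p(30)=5604, p(31)=6842, p(32)=8349, p(33)=10143, p(34)=12310, p(35)=14883, p(36)=17977, p(37)=21637, p(38)=26015, p(39)=31185, p(40)=37338, p(41)=44583, p(42)=53174, p(43)=63261, p(44)=75175, p(45)=89134, p(46)=105558, p(47)=124754, p(48)=147273, p(49)=173525, p(50)=204226, p(51)=239943, p(52)=281589, p(53)=329931, p(54)=386155, p(55)=451276, p(56)=526823, p(57)=614154, p(58)=715220, p(59)=831820, p(60)=966467, p(61)=1121505, p(62)=1300156, p(63)=1505499, p(64)=1741630, p(65)=2012558.
Final step: p(66) = p(65) + p(64) - p(61) - p(59) + p(54) + p(51) - p(44) - p(40) + p(31) + p(26) - p(15) - p(9)
= 2012558 + 1741630 - 1121505 - 831820 + 386155 + 239943 - 75175 - 37338 + 6842 + 2436 - 176 - 30
= 2323520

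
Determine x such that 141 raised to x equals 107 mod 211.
126

Baby-step giant-step with step n = ⌈√211⌉ = 15.
Baby steps 141^j mod 211 (j:value) for j=0..14: 0:1, 1:141, 2:47, 3:86, 4:99, 5:33, 6:11, 7:74, 8:95, 9:102, 10:34, 11:152, 12:121, 13:181, 14:201.
Giant-step multiplier: 141^(-15) ≡ 141^(210-15) = 141^195 ≡ 63 (mod 211).
Giant steps γ_i = 107·63^i mod 211: γ_0=107, γ_1=200, γ_2=151, γ_3=18, γ_4=79, γ_5=124, γ_6=5, γ_7=104, γ_8=11 (in table at j=6).
x = i·n + j = 8·15 + 6 = 126.
Check: 141^126 ≡ 107 (mod 211).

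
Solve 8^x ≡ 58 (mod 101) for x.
64

Baby-step giant-step with step n = ⌈√101⌉ = 11.
Baby steps 8^j mod 101 (j:value) for j=0..10: 0:1, 1:8, 2:64, 3:7, 4:56, 5:44, 6:49, 7:89, 8:5, 9:40, 10:17.
Giant-step multiplier: 8^(-11) ≡ 8^(100-11) = 8^89 ≡ 26 (mod 101).
Giant steps γ_i = 58·26^i mod 101: γ_0=58, γ_1=94, γ_2=20, γ_3=15, γ_4=87, γ_5=40 (in table at j=9).
x = i·n + j = 5·11 + 9 = 64.
Check: 8^64 ≡ 58 (mod 101).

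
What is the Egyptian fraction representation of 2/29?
1/15 + 1/435

Greedy algorithm:
2/29: ceiling(29/2) = 15, use 1/15
1/435: ceiling(435/1) = 435, use 1/435
Result: 2/29 = 1/15 + 1/435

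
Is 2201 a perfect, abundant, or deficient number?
deficient

Proper divisors of 2201: sum = 1 + 31 + 71 = 103
Since 103 < 2201, 2201 is deficient.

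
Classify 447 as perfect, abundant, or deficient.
deficient

Proper divisors of 447: sum = 1 + 3 + 149 = 153
Since 153 < 447, 447 is deficient.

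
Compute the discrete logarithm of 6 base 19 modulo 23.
10

Baby-step giant-step with step n = ⌈√23⌉ = 5.
Baby steps 19^j mod 23 (j:value) for j=0..4: 0:1, 1:19, 2:16, 3:5, 4:3.
Giant-step multiplier: 19^(-5) ≡ 19^(22-5) = 19^17 ≡ 21 (mod 23).
Giant steps γ_i = 6·21^i mod 23: γ_0=6, γ_1=11, γ_2=1 (in table at j=0).
x = i·n + j = 2·5 + 0 = 10.
Check: 19^10 ≡ 6 (mod 23).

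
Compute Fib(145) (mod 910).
785

Matrix identity: Q^n = [[F_(n+1), F_n], [F_n, F_(n-1)]] with Q = [[1,1],[1,0]].
n = 145 = 10010001₂. Square-and-multiply, entries mod 910:
Q^1 = [[1,1],[1,0]]
Q^2 = (Q^1)² = [[2,1],[1,1]]
Q^4 = (Q^2)² = [[5,3],[3,2]]
Q^9 = (Q^4)²·Q = [[55,34],[34,21]]
Q^18 = (Q^9)² = [[541,764],[764,687]]
Q^36 = (Q^18)² = [[47,892],[892,65]]
Q^72 = (Q^36)² = [[713,714],[714,909]]
Q^145 = (Q^72)²·Q = [[463,785],[785,588]]
F_145 mod 910 = Q^145[0][1] = 785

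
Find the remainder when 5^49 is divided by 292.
101

Repeated squaring. Binary of 49 = 110001.
5^1 ≡ 5 (mod 292); 5^2 ≡ 25 (mod 292); 5^4 ≡ 41 (mod 292); 5^8 ≡ 221 (mod 292); 5^16 ≡ 77 (mod 292); 5^32 ≡ 89 (mod 292)
5^49 = 5^1 × 5^16 × 5^32 ≡ 101 (mod 292)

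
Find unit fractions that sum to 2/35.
1/18 + 1/630

Greedy algorithm:
2/35: ceiling(35/2) = 18, use 1/18
1/630: ceiling(630/1) = 630, use 1/630
Result: 2/35 = 1/18 + 1/630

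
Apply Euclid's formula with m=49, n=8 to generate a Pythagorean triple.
(2337, 784, 2465)

Euclid's formula: a = m² - n², b = 2mn, c = m² + n²
m = 49, n = 8
a = 49² - 8² = 2401 - 64 = 2337
b = 2 × 49 × 8 = 784
c = 49² + 8² = 2401 + 64 = 2465
Verification: 2337² + 784² = 5461569 + 614656 = 6076225 = 2465² ✓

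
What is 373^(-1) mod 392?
165

gcd(373, 392) = 1, so the inverse exists.
Extended Euclidean algorithm on (392, 373):
392 = 1 × 373 + 19  ⟹  19 = (1)·392 + (-1)·373
373 = 19 × 19 + 12  ⟹  12 = (-19)·392 + (20)·373
19 = 1 × 12 + 7  ⟹  7 = (20)·392 + (-21)·373
12 = 1 × 7 + 5  ⟹  5 = (-39)·392 + (41)·373
7 = 1 × 5 + 2  ⟹  2 = (59)·392 + (-62)·373
5 = 2 × 2 + 1  ⟹  1 = (-157)·392 + (165)·373
So (165)·373 ≡ 1 (mod 392), i.e. 373^(-1) ≡ 165 (mod 392).
Check: 373 × 165 = 61545 ≡ 1 (mod 392)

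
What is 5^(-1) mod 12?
5

gcd(5, 12) = 1, so the inverse exists.
Extended Euclidean algorithm on (12, 5):
12 = 2 × 5 + 2  ⟹  2 = (1)·12 + (-2)·5
5 = 2 × 2 + 1  ⟹  1 = (-2)·12 + (5)·5
So (5)·5 ≡ 1 (mod 12), i.e. 5^(-1) ≡ 5 (mod 12).
Check: 5 × 5 = 25 ≡ 1 (mod 12)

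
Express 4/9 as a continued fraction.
[0; 2, 4]

Euclidean algorithm steps:
4 = 0 × 9 + 4
9 = 2 × 4 + 1
4 = 4 × 1 + 0
Continued fraction: [0; 2, 4]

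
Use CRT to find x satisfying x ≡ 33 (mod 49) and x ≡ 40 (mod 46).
1650

Using Chinese Remainder Theorem:
M = 49 × 46 = 2254
M1 = 46, M2 = 49
y1 = 46^(-1) mod 49 = 16
y2 = 49^(-1) mod 46 = 31
x = (33×46×16 + 40×49×31) mod 2254 = 1650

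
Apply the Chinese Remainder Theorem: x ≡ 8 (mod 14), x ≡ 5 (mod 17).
22

Using Chinese Remainder Theorem:
M = 14 × 17 = 238
M1 = 17, M2 = 14
y1 = 17^(-1) mod 14 = 5
y2 = 14^(-1) mod 17 = 11
x = (8×17×5 + 5×14×11) mod 238 = 22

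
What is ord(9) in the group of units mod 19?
9

19 is prime, so ord(9) divides φ(19) = 18.
Divisors of 18: 1, 2, 3, 6, 9, 18.
Repeated squaring: 9^1 ≡ 9, 9^2 ≡ 5, 9^4 ≡ 6, 9^8 ≡ 17, 9^16 ≡ 4 (mod 19).
Test 9^d mod 19 for each divisor d in increasing order:
9^1 ≡ 9
9^2 ≡ 5
9^3 = 9^2·9^1 ≡ 7
9^6 = 9^4·9^2 ≡ 11
9^9 = 9^8·9^1 ≡ 1  ← first divisor giving 1
The order is 9.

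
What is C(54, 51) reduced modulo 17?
1

Using Lucas' theorem:
Write n=54 and k=51 in base 17:
n in base 17: [3, 3]
k in base 17: [3, 0]
C(54,51) mod 17 = ∏ C(n_i, k_i) mod 17
Digit binomials (mod 17): C(3,3) = 1; C(3,0) = 1
Product: 1 × 1 = 1 ≡ 1 (mod 17)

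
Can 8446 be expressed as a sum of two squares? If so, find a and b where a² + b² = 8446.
Not possible

Factorization: 8446 = 2 × 41 × 103
By Fermat: n is sum of two squares iff every prime p ≡ 3 (mod 4) appears to even power.
Prime(s) ≡ 3 (mod 4) with odd exponent: [(103, 1)]
Therefore 8446 cannot be expressed as a² + b².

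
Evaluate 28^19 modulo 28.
0

Repeated squaring. Binary of 19 = 10011.
28^1 ≡ 0 (mod 28); 28^2 ≡ 0 (mod 28); 28^4 ≡ 0 (mod 28); 28^8 ≡ 0 (mod 28); 28^16 ≡ 0 (mod 28)
28^19 = 28^1 × 28^2 × 28^16 ≡ 0 (mod 28)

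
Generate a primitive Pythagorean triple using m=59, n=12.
(3337, 1416, 3625)

Euclid's formula: a = m² - n², b = 2mn, c = m² + n²
m = 59, n = 12
a = 59² - 12² = 3481 - 144 = 3337
b = 2 × 59 × 12 = 1416
c = 59² + 12² = 3481 + 144 = 3625
Verification: 3337² + 1416² = 11135569 + 2005056 = 13140625 = 3625² ✓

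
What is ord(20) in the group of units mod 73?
72

73 is prime, so ord(20) divides φ(73) = 72.
Divisors of 72: 1, 2, 3, 4, 6, 8, 9, 12, 18, 24, 36, 72.
Repeated squaring: 20^1 ≡ 20, 20^2 ≡ 35, 20^4 ≡ 57, 20^8 ≡ 37, 20^16 ≡ 55, 20^32 ≡ 32, 20^64 ≡ 2 (mod 73).
Test 20^d mod 73 for each divisor d in increasing order:
20^1 ≡ 20
20^2 ≡ 35
20^3 = 20^2·20^1 ≡ 43
20^4 ≡ 57
20^6 = 20^4·20^2 ≡ 24
20^8 ≡ 37
20^9 = 20^8·20^1 ≡ 10
20^12 = 20^8·20^4 ≡ 65
20^18 = 20^16·20^2 ≡ 27
20^24 = 20^16·20^8 ≡ 64
20^36 = 20^32·20^4 ≡ 72
20^72 = 20^64·20^8 ≡ 1  ← first divisor giving 1
The order is 72.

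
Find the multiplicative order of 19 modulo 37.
36

37 is prime, so ord(19) divides φ(37) = 36.
Divisors of 36: 1, 2, 3, 4, 6, 9, 12, 18, 36.
Repeated squaring: 19^1 ≡ 19, 19^2 ≡ 28, 19^4 ≡ 7, 19^8 ≡ 12, 19^16 ≡ 33, 19^32 ≡ 16 (mod 37).
Test 19^d mod 37 for each divisor d in increasing order:
19^1 ≡ 19
19^2 ≡ 28
19^3 = 19^2·19^1 ≡ 14
19^4 ≡ 7
19^6 = 19^4·19^2 ≡ 11
19^9 = 19^8·19^1 ≡ 6
19^12 = 19^8·19^4 ≡ 10
19^18 = 19^16·19^2 ≡ 36
19^36 = 19^32·19^4 ≡ 1  ← first divisor giving 1
The order is 36.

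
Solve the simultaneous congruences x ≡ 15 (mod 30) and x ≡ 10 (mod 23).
585

Using Chinese Remainder Theorem:
M = 30 × 23 = 690
M1 = 23, M2 = 30
y1 = 23^(-1) mod 30 = 17
y2 = 30^(-1) mod 23 = 10
x = (15×23×17 + 10×30×10) mod 690 = 585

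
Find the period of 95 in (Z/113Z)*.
8

113 is prime, so ord(95) divides φ(113) = 112.
Divisors of 112: 1, 2, 4, 7, 8, 14, 16, 28, 56, 112.
Repeated squaring: 95^1 ≡ 95, 95^2 ≡ 98, 95^4 ≡ 112, 95^8 ≡ 1, 95^16 ≡ 1, 95^32 ≡ 1, 95^64 ≡ 1 (mod 113).
Test 95^d mod 113 for each divisor d in increasing order:
95^1 ≡ 95
95^2 ≡ 98
95^4 ≡ 112
95^7 = 95^4·95^2·95^1 ≡ 69
95^8 ≡ 1  ← first divisor giving 1
The order is 8.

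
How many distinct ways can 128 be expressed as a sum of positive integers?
4351078600

p(n) counts ways to write n as a sum of positive integers (order ignored).
Euler's pentagonal recurrence: p(k) = p(k-1) + p(k-2) - p(k-5) - p(k-7) + p(k-12) + p(k-15) - ... (offsets j(3j∓1)/2, signs ++--, p(0)=1, p(<0)=0).
DP table for k = 0..127: p(0)=1, p(1)=1, p(2)=2, p(3)=3, p(4)=5, p(5)=7, p(6)=11, p(7)=15, p(8)=22, p(9)=30, p(10)=42, p(11)=56, p(12)=77, p(13)=101, p(14)=135, p(15)=176, p(16)=231, p(17)=297, p(18)=385, p(19)=490, p(20)=627, p(21)=792, p(22)=1002, p(23)=1255, p(24)=1575, p(25)=1958, p(26)=2436, p(27)=3010, p(28)=3718, p(29)=4565, p(30)=5604, p(31)=6842, p(32)=8349, p(33)=10143, p(34)=12310, p(35)=14883, p(36)=17977, p(37)=21637, p(38)=26015, p(39)=31185, p(40)=37338, p(41)=44583, p(42)=53174, p(43)=63261, p(44)=75175, p(45)=89134, p(46)=105558, p(47)=124754, p(48)=147273, p(49)=173525, p(50)=204226, p(51)=239943, p(52)=281589, p(53)=329931, p(54)=386155, p(55)=451276, p(56)=526823, p(57)=614154, p(58)=715220, p(59)=831820, p(60)=966467, p(61)=1121505, p(62)=1300156, p(63)=1505499, p(64)=1741630, p(65)=2012558, p(66)=2323520, p(67)=2679689, p(68)=3087735, p(69)=3554345, p(70)=4087968, p(71)=4697205, p(72)=5392783, p(73)=6185689, p(74)=7089500, p(75)=8118264, p(76)=9289091, p(77)=10619863, p(78)=12132164, p(79)=13848650, p(80)=15796476, p(81)=18004327, p(82)=20506255, p(83)=23338469, p(84)=26543660, p(85)=30167357, p(86)=34262962, p(87)=38887673, p(88)=44108109, p(89)=49995925, p(90)=56634173, p(91)=64112359, p(92)=72533807, p(93)=82010177, p(94)=92669720, p(95)=104651419, p(96)=118114304, p(97)=133230930, p(98)=150198136, p(99)=169229875, p(100)=190569292, p(101)=214481126, p(102)=241265379, p(103)=271248950, p(104)=304801365, p(105)=342325709, p(106)=384276336, p(107)=431149389, p(108)=483502844, p(109)=541946240, p(110)=607163746, p(111)=679903203, p(112)=761002156, p(113)=851376628, p(114)=952050665, p(115)=1064144451, p(116)=1188908248, p(117)=1327710076, p(118)=1482074143, p(119)=1653668665, p(120)=1844349560, p(121)=2056148051, p(122)=2291320912, p(123)=2552338241, p(124)=2841940500, p(125)=3163127352, p(126)=3519222692, p(127)=3913864295.
Final step: p(128) = p(127) + p(126) - p(123) - p(121) + p(116) + p(113) - p(106) - p(102) + p(93) + p(88) - p(77) - p(71) + p(58) + p(51) - p(36) - p(28) + p(11) + p(2)
= 3913864295 + 3519222692 - 2552338241 - 2056148051 + 1188908248 + 851376628 - 384276336 - 241265379 + 82010177 + 44108109 - 10619863 - 4697205 + 715220 + 239943 - 17977 - 3718 + 56 + 2
= 4351078600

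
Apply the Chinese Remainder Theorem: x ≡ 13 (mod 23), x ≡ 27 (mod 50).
427

Using Chinese Remainder Theorem:
M = 23 × 50 = 1150
M1 = 50, M2 = 23
y1 = 50^(-1) mod 23 = 6
y2 = 23^(-1) mod 50 = 37
x = (13×50×6 + 27×23×37) mod 1150 = 427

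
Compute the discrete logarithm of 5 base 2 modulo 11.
4

Baby-step giant-step with step n = ⌈√11⌉ = 4.
Baby steps 2^j mod 11 (j:value) for j=0..3: 0:1, 1:2, 2:4, 3:8.
Giant-step multiplier: 2^(-4) ≡ 2^(10-4) = 2^6 ≡ 9 (mod 11).
Giant steps γ_i = 5·9^i mod 11: γ_0=5, γ_1=1 (in table at j=0).
x = i·n + j = 1·4 + 0 = 4.
Check: 2^4 ≡ 5 (mod 11).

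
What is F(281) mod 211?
22

Matrix identity: Q^n = [[F_(n+1), F_n], [F_n, F_(n-1)]] with Q = [[1,1],[1,0]].
n = 281 = 100011001₂. Square-and-multiply, entries mod 211:
Q^1 = [[1,1],[1,0]]
Q^2 = (Q^1)² = [[2,1],[1,1]]
Q^4 = (Q^2)² = [[5,3],[3,2]]
Q^8 = (Q^4)² = [[34,21],[21,13]]
Q^17 = (Q^8)²·Q = [[52,120],[120,143]]
Q^35 = (Q^17)²·Q = [[203,13],[13,190]]
Q^70 = (Q^35)² = [[22,45],[45,188]]
Q^140 = (Q^70)² = [[188,166],[166,22]]
Q^281 = (Q^140)²·Q = [[67,22],[22,45]]
F_281 mod 211 = Q^281[0][1] = 22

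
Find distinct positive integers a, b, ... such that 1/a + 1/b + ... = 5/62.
1/13 + 1/269 + 1/216814

Greedy algorithm:
5/62: ceiling(62/5) = 13, use 1/13
3/806: ceiling(806/3) = 269, use 1/269
1/216814: ceiling(216814/1) = 216814, use 1/216814
Result: 5/62 = 1/13 + 1/269 + 1/216814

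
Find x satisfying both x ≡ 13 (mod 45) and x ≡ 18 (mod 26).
148

Using Chinese Remainder Theorem:
M = 45 × 26 = 1170
M1 = 26, M2 = 45
y1 = 26^(-1) mod 45 = 26
y2 = 45^(-1) mod 26 = 11
x = (13×26×26 + 18×45×11) mod 1170 = 148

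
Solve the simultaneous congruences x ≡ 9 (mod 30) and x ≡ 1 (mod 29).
639

Using Chinese Remainder Theorem:
M = 30 × 29 = 870
M1 = 29, M2 = 30
y1 = 29^(-1) mod 30 = 29
y2 = 30^(-1) mod 29 = 1
x = (9×29×29 + 1×30×1) mod 870 = 639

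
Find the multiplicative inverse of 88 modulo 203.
30

gcd(88, 203) = 1, so the inverse exists.
Extended Euclidean algorithm on (203, 88):
203 = 2 × 88 + 27  ⟹  27 = (1)·203 + (-2)·88
88 = 3 × 27 + 7  ⟹  7 = (-3)·203 + (7)·88
27 = 3 × 7 + 6  ⟹  6 = (10)·203 + (-23)·88
7 = 1 × 6 + 1  ⟹  1 = (-13)·203 + (30)·88
So (30)·88 ≡ 1 (mod 203), i.e. 88^(-1) ≡ 30 (mod 203).
Check: 88 × 30 = 2640 ≡ 1 (mod 203)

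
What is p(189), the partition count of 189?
1527273599625

p(n) counts ways to write n as a sum of positive integers (order ignored).
Euler's pentagonal recurrence: p(k) = p(k-1) + p(k-2) - p(k-5) - p(k-7) + p(k-12) + p(k-15) - ... (offsets j(3j∓1)/2, signs ++--, p(0)=1, p(<0)=0).
DP table for k = 0..188: p(0)=1, p(1)=1, p(2)=2, p(3)=3, p(4)=5, p(5)=7, p(6)=11, p(7)=15, p(8)=22, p(9)=30, p(10)=42, p(11)=56, p(12)=77, p(13)=101, p(14)=135, p(15)=176, p(16)=231, p(17)=297, p(18)=385, p(19)=490, p(20)=627, p(21)=792, p(22)=1002, p(23)=1255, p(24)=1575, p(25)=1958, p(26)=2436, p(27)=3010, p(28)=3718, p(29)=4565, p(30)=5604, p(31)=6842, p(32)=8349, p(33)=10143, p(34)=12310, p(35)=14883, p(36)=17977, p(37)=21637, p(38)=26015, p(39)=31185, p(40)=37338, p(41)=44583, p(42)=53174, p(43)=63261, p(44)=75175, p(45)=89134, p(46)=105558, p(47)=124754, p(48)=147273, p(49)=173525, p(50)=204226, p(51)=239943, p(52)=281589, p(53)=329931, p(54)=386155, p(55)=451276, p(56)=526823, p(57)=614154, p(58)=715220, p(59)=831820, p(60)=966467, p(61)=1121505, p(62)=1300156, p(63)=1505499, p(64)=1741630, p(65)=2012558, p(66)=2323520, p(67)=2679689, p(68)=3087735, p(69)=3554345, p(70)=4087968, p(71)=4697205, p(72)=5392783, p(73)=6185689, p(74)=7089500, p(75)=8118264, p(76)=9289091, p(77)=10619863, p(78)=12132164, p(79)=13848650, p(80)=15796476, p(81)=18004327, p(82)=20506255, p(83)=23338469, p(84)=26543660, p(85)=30167357, p(86)=34262962, p(87)=38887673, p(88)=44108109, p(89)=49995925, p(90)=56634173, p(91)=64112359, p(92)=72533807, p(93)=82010177, p(94)=92669720, p(95)=104651419, p(96)=118114304, p(97)=133230930, p(98)=150198136, p(99)=169229875, p(100)=190569292, p(101)=214481126, p(102)=241265379, p(103)=271248950, p(104)=304801365, p(105)=342325709, p(106)=384276336, p(107)=431149389, p(108)=483502844, p(109)=541946240, p(110)=607163746, p(111)=679903203, p(112)=761002156, p(113)=851376628, p(114)=952050665, p(115)=1064144451, p(116)=1188908248, p(117)=1327710076, p(118)=1482074143, p(119)=1653668665, p(120)=1844349560, p(121)=2056148051, p(122)=2291320912, p(123)=2552338241, p(124)=2841940500, p(125)=3163127352, p(126)=3519222692, p(127)=3913864295, p(128)=4351078600, p(129)=4835271870, p(130)=5371315400, p(131)=5964539504, p(132)=6620830889, p(133)=7346629512, p(134)=8149040695, p(135)=9035836076, p(136)=10015581680, p(137)=11097645016, p(138)=12292341831, p(139)=13610949895, p(140)=15065878135, p(141)=16670689208, p(142)=18440293320, p(143)=20390982757, p(144)=22540654445, p(145)=24908858009, p(146)=27517052599, p(147)=30388671978, p(148)=33549419497, p(149)=37027355200, p(150)=40853235313, p(151)=45060624582, p(152)=49686288421, p(153)=54770336324, p(154)=60356673280, p(155)=66493182097, p(156)=73232243759, p(157)=80630964769, p(158)=88751778802, p(159)=97662728555, p(160)=107438159466, p(161)=118159068427, p(162)=129913904637, p(163)=142798995930, p(164)=156919475295, p(165)=172389800255, p(166)=189334822579, p(167)=207890420102, p(168)=228204732751, p(169)=250438925115, p(170)=274768617130, p(171)=301384802048, p(172)=330495499613, p(173)=362326859895, p(174)=397125074750, p(175)=435157697830, p(176)=476715857290, p(177)=522115831195, p(178)=571701605655, p(179)=625846753120, p(180)=684957390936, p(181)=749474411781, p(182)=819876908323, p(183)=896684817527, p(184)=980462880430, p(185)=1071823774337, p(186)=1171432692373, p(187)=1280011042268, p(188)=1398341745571.
Final step: p(189) = p(188) + p(187) - p(184) - p(182) + p(177) + p(174) - p(167) - p(163) + p(154) + p(149) - p(138) - p(132) + p(119) + p(112) - p(97) - p(89) + p(72) + p(63) - p(44) - p(34) + p(13) + p(2)
= 1398341745571 + 1280011042268 - 980462880430 - 819876908323 + 522115831195 + 397125074750 - 207890420102 - 142798995930 + 60356673280 + 37027355200 - 12292341831 - 6620830889 + 1653668665 + 761002156 - 133230930 - 49995925 + 5392783 + 1505499 - 75175 - 12310 + 101 + 2
= 1527273599625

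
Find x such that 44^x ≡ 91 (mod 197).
113

Baby-step giant-step with step n = ⌈√197⌉ = 15.
Baby steps 44^j mod 197 (j:value) for j=0..14: 0:1, 1:44, 2:163, 3:80, 4:171, 5:38, 6:96, 7:87, 8:85, 9:194, 10:65, 11:102, 12:154, 13:78, 14:83.
Giant-step multiplier: 44^(-15) ≡ 44^(196-15) = 44^181 ≡ 184 (mod 197).
Giant steps γ_i = 91·184^i mod 197: γ_0=91, γ_1=196, γ_2=13, γ_3=28, γ_4=30, γ_5=4, γ_6=145, γ_7=85 (in table at j=8).
x = i·n + j = 7·15 + 8 = 113.
Check: 44^113 ≡ 91 (mod 197).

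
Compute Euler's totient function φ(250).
100

250 = 2 × 5^3
φ(n) = n × ∏(1 - 1/p) for each prime p dividing n
φ(250) = 250 × (1 - 1/2) × (1 - 1/5) = 100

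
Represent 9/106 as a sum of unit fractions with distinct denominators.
1/12 + 1/636

Greedy algorithm:
9/106: ceiling(106/9) = 12, use 1/12
1/636: ceiling(636/1) = 636, use 1/636
Result: 9/106 = 1/12 + 1/636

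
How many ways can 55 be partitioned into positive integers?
451276

p(n) counts ways to write n as a sum of positive integers (order ignored).
Euler's pentagonal recurrence: p(k) = p(k-1) + p(k-2) - p(k-5) - p(k-7) + p(k-12) + p(k-15) - ... (offsets j(3j∓1)/2, signs ++--, p(0)=1, p(<0)=0).
DP table for k = 0..54: p(0)=1, p(1)=1, p(2)=2, p(3)=3, p(4)=5, p(5)=7, p(6)=11, p(7)=15, p(8)=22, p(9)=30, p(10)=42, p(11)=56, p(12)=77, p(13)=101, p(14)=135, p(15)=176, p(16)=231, p(17)=297, p(18)=385, p(19)=490, p(20)=627, p(21)=792, p(22)=1002, p(23)=1255, p(24)=1575, p(25)=1958, p(26)=2436, p(27)=3010, p(28)=3718, p(29)=4565, p(30)=5604, p(31)=6842, p(32)=8349, p(33)=10143, p(34)=12310, p(35)=14883, p(36)=17977, p(37)=21637, p(38)=26015, p(39)=31185, p(40)=37338, p(41)=44583, p(42)=53174, p(43)=63261, p(44)=75175, p(45)=89134, p(46)=105558, p(47)=124754, p(48)=147273, p(49)=173525, p(50)=204226, p(51)=239943, p(52)=281589, p(53)=329931, p(54)=386155.
Final step: p(55) = p(54) + p(53) - p(50) - p(48) + p(43) + p(40) - p(33) - p(29) + p(20) + p(15) - p(4)
= 386155 + 329931 - 204226 - 147273 + 63261 + 37338 - 10143 - 4565 + 627 + 176 - 5
= 451276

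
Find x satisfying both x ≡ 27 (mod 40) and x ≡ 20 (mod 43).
1267

Using Chinese Remainder Theorem:
M = 40 × 43 = 1720
M1 = 43, M2 = 40
y1 = 43^(-1) mod 40 = 27
y2 = 40^(-1) mod 43 = 14
x = (27×43×27 + 20×40×14) mod 1720 = 1267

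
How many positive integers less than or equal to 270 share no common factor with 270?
72

270 = 2 × 3^3 × 5
φ(n) = n × ∏(1 - 1/p) for each prime p dividing n
φ(270) = 270 × (1 - 1/2) × (1 - 1/3) × (1 - 1/5) = 72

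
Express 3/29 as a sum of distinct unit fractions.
1/10 + 1/290

Greedy algorithm:
3/29: ceiling(29/3) = 10, use 1/10
1/290: ceiling(290/1) = 290, use 1/290
Result: 3/29 = 1/10 + 1/290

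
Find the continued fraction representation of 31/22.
[1; 2, 2, 4]

Euclidean algorithm steps:
31 = 1 × 22 + 9
22 = 2 × 9 + 4
9 = 2 × 4 + 1
4 = 4 × 1 + 0
Continued fraction: [1; 2, 2, 4]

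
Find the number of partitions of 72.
5392783

p(n) counts ways to write n as a sum of positive integers (order ignored).
Euler's pentagonal recurrence: p(k) = p(k-1) + p(k-2) - p(k-5) - p(k-7) + p(k-12) + p(k-15) - ... (offsets j(3j∓1)/2, signs ++--, p(0)=1, p(<0)=0).
DP table for k = 0..71: p(0)=1, p(1)=1, p(2)=2, p(3)=3, p(4)=5, p(5)=7, p(6)=11, p(7)=15, p(8)=22, p(9)=30, p(10)=42, p(11)=56, p(12)=77, p(13)=101, p(14)=135, p(15)=176, p(16)=231, p(17)=297, p(18)=385, p(19)=490, p(20)=627, p(21)=792, p(22)=1002, p(23)=1255, p(24)=1575, p(25)=1958, p(26)=2436, p(27)=3010, p(28)=3718, p(29)=4565, p(30)=5604, p(31)=6842, p(32)=8349, p(33)=10143, p(34)=12310, p(35)=14883, p(36)=17977, p(37)=21637, p(38)=26015, p(39)=31185, p(40)=37338, p(41)=44583, p(42)=53174, p(43)=63261, p(44)=75175, p(45)=89134, p(46)=105558, p(47)=124754, p(48)=147273, p(49)=173525, p(50)=204226, p(51)=239943, p(52)=281589, p(53)=329931, p(54)=386155, p(55)=451276, p(56)=526823, p(57)=614154, p(58)=715220, p(59)=831820, p(60)=966467, p(61)=1121505, p(62)=1300156, p(63)=1505499, p(64)=1741630, p(65)=2012558, p(66)=2323520, p(67)=2679689, p(68)=3087735, p(69)=3554345, p(70)=4087968, p(71)=4697205.
Final step: p(72) = p(71) + p(70) - p(67) - p(65) + p(60) + p(57) - p(50) - p(46) + p(37) + p(32) - p(21) - p(15) + p(2)
= 4697205 + 4087968 - 2679689 - 2012558 + 966467 + 614154 - 204226 - 105558 + 21637 + 8349 - 792 - 176 + 2
= 5392783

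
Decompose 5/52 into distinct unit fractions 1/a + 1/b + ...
1/11 + 1/191 + 1/109252

Greedy algorithm:
5/52: ceiling(52/5) = 11, use 1/11
3/572: ceiling(572/3) = 191, use 1/191
1/109252: ceiling(109252/1) = 109252, use 1/109252
Result: 5/52 = 1/11 + 1/191 + 1/109252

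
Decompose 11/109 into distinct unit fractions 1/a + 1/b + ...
1/10 + 1/1090

Greedy algorithm:
11/109: ceiling(109/11) = 10, use 1/10
1/1090: ceiling(1090/1) = 1090, use 1/1090
Result: 11/109 = 1/10 + 1/1090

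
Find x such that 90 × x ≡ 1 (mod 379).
299

gcd(90, 379) = 1, so the inverse exists.
Extended Euclidean algorithm on (379, 90):
379 = 4 × 90 + 19  ⟹  19 = (1)·379 + (-4)·90
90 = 4 × 19 + 14  ⟹  14 = (-4)·379 + (17)·90
19 = 1 × 14 + 5  ⟹  5 = (5)·379 + (-21)·90
14 = 2 × 5 + 4  ⟹  4 = (-14)·379 + (59)·90
5 = 1 × 4 + 1  ⟹  1 = (19)·379 + (-80)·90
So (-80)·90 ≡ 1 (mod 379), i.e. 90^(-1) ≡ -80 ≡ 299 (mod 379).
Check: 90 × 299 = 26910 ≡ 1 (mod 379)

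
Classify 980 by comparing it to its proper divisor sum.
abundant

Proper divisors of 980: sum = 1 + 2 + 4 + 5 + 7 + 10 + 14 + 20 + ... + 140 + 196 + 245 + 490 (17 divisors) = 1414
Since 1414 > 980, 980 is abundant.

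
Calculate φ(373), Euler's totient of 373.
372

373 = 373
φ(n) = n × ∏(1 - 1/p) for each prime p dividing n
φ(373) = 373 × (1 - 1/373) = 372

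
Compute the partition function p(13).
101

p(n) counts ways to write n as a sum of positive integers (order ignored).
Euler's pentagonal recurrence: p(k) = p(k-1) + p(k-2) - p(k-5) - p(k-7) + p(k-12) + p(k-15) - ... (offsets j(3j∓1)/2, signs ++--, p(0)=1, p(<0)=0).
DP table for k = 0..12: p(0)=1, p(1)=1, p(2)=2, p(3)=3, p(4)=5, p(5)=7, p(6)=11, p(7)=15, p(8)=22, p(9)=30, p(10)=42, p(11)=56, p(12)=77.
Final step: p(13) = p(12) + p(11) - p(8) - p(6) + p(1)
= 77 + 56 - 22 - 11 + 1
= 101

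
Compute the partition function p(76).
9289091

p(n) counts ways to write n as a sum of positive integers (order ignored).
Euler's pentagonal recurrence: p(k) = p(k-1) + p(k-2) - p(k-5) - p(k-7) + p(k-12) + p(k-15) - ... (offsets j(3j∓1)/2, signs ++--, p(0)=1, p(<0)=0).
DP table for k = 0..75: p(0)=1, p(1)=1, p(2)=2, p(3)=3, p(4)=5, p(5)=7, p(6)=11, p(7)=15, p(8)=22, p(9)=30, p(10)=42, p(11)=56, p(12)=77, p(13)=101, p(14)=135, p(15)=176, p(16)=231, p(17)=297, p(18)=385, p(19)=490, p(20)=627, p(21)=792, p(22)=1002, p(23)=1255, p(24)=1575, p(25)=1958, p(26)=2436, p(27)=3010, p(28)=3718, p(29)=4565, p(30)=5604, p(31)=6842, p(32)=8349, p(33)=10143, p(34)=12310, p(35)=14883, p(36)=17977, p(37)=21637, p(38)=26015, p(39)=31185, p(40)=37338, p(41)=44583, p(42)=53174, p(43)=63261, p(44)=75175, p(45)=89134, p(46)=105558, p(47)=124754, p(48)=147273, p(49)=173525, p(50)=204226, p(51)=239943, p(52)=281589, p(53)=329931, p(54)=386155, p(55)=451276, p(56)=526823, p(57)=614154, p(58)=715220, p(59)=831820, p(60)=966467, p(61)=1121505, p(62)=1300156, p(63)=1505499, p(64)=1741630, p(65)=2012558, p(66)=2323520, p(67)=2679689, p(68)=3087735, p(69)=3554345, p(70)=4087968, p(71)=4697205, p(72)=5392783, p(73)=6185689, p(74)=7089500, p(75)=8118264.
Final step: p(76) = p(75) + p(74) - p(71) - p(69) + p(64) + p(61) - p(54) - p(50) + p(41) + p(36) - p(25) - p(19) + p(6)
= 8118264 + 7089500 - 4697205 - 3554345 + 1741630 + 1121505 - 386155 - 204226 + 44583 + 17977 - 1958 - 490 + 11
= 9289091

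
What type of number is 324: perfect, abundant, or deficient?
abundant

Proper divisors of 324: sum = 1 + 2 + 3 + 4 + 6 + 9 + 12 + 18 + 27 + 36 + 54 + 81 + 108 + 162 = 523
Since 523 > 324, 324 is abundant.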